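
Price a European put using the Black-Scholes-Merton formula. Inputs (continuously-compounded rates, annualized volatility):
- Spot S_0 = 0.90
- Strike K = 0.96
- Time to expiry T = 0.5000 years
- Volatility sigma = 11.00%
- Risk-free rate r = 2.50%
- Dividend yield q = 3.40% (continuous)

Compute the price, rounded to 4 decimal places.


d1 = (ln(S/K) + (r - q + 0.5*sigma^2) * T) / (sigma * sqrt(T)) = -0.84870197
d2 = d1 - sigma * sqrt(T) = -0.92648372
exp(-rT) = 0.98757780; exp(-qT) = 0.98314368
P = K * exp(-rT) * N(-d2) - S_0 * exp(-qT) * N(-d1)
N(-d1) = 0.80197643; N(-d2) = 0.82290267
P = 0.9600 * 0.98757780 * 0.82290267 - 0.9000 * 0.98314368 * 0.80197643 = 0.0706

Answer: Price = 0.0706


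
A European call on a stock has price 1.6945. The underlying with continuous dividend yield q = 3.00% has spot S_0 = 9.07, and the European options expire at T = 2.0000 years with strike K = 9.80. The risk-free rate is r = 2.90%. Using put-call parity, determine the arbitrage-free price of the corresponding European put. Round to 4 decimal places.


Answer: Put price = 2.4005

Derivation:
Put-call parity: C - P = S_0 * exp(-qT) - K * exp(-rT).
S_0 * exp(-qT) = 9.0700 * 0.94176453 = 8.54180432
K * exp(-rT) = 9.8000 * 0.94364995 = 9.24776948
P = C - S*exp(-qT) + K*exp(-rT)
P = 1.6945 - 8.54180432 + 9.24776948 = 2.4005


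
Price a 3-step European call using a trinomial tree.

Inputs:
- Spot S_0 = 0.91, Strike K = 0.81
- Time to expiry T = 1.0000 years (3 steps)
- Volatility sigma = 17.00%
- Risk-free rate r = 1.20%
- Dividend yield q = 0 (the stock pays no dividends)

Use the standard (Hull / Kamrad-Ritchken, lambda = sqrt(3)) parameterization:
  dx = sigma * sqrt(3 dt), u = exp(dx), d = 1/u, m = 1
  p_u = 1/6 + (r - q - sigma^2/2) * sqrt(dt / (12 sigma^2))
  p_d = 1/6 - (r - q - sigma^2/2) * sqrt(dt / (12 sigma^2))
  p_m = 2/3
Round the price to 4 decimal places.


Answer: Price = V(0,0) = 0.1301

Derivation:
dt = T/N = 0.333333; dx = sigma*sqrt(3*dt) = 0.170000
u = exp(dx) = 1.185305; d = 1/u = 0.843665
p_u = 0.164265, p_m = 0.666667, p_d = 0.169069
Discount per step: exp(-r*dt) = 0.996008
Stock lattice S(k, j) with j the centered position index:
  k=0: S(0,+0) = 0.9100
  k=1: S(1,-1) = 0.7677; S(1,+0) = 0.9100; S(1,+1) = 1.0786
  k=2: S(2,-2) = 0.6477; S(2,-1) = 0.7677; S(2,+0) = 0.9100; S(2,+1) = 1.0786; S(2,+2) = 1.2785
  k=3: S(3,-3) = 0.5465; S(3,-2) = 0.6477; S(3,-1) = 0.7677; S(3,+0) = 0.9100; S(3,+1) = 1.0786; S(3,+2) = 1.2785; S(3,+3) = 1.5154
Terminal payoffs V(N, j) = max(S_T - K, 0):
  V(3,-3) = 0.000000; V(3,-2) = 0.000000; V(3,-1) = 0.000000; V(3,+0) = 0.100000; V(3,+1) = 0.268627; V(3,+2) = 0.468502; V(3,+3) = 0.705415
Backward induction: V(k, j) = exp(-r*dt) * [p_u * V(k+1, j+1) + p_m * V(k+1, j) + p_d * V(k+1, j-1)]
  V(2,-2) = exp(-r*dt) * [p_u*0.000000 + p_m*0.000000 + p_d*0.000000] = 0.000000
  V(2,-1) = exp(-r*dt) * [p_u*0.100000 + p_m*0.000000 + p_d*0.000000] = 0.016361
  V(2,+0) = exp(-r*dt) * [p_u*0.268627 + p_m*0.100000 + p_d*0.000000] = 0.110350
  V(2,+1) = exp(-r*dt) * [p_u*0.468502 + p_m*0.268627 + p_d*0.100000] = 0.271861
  V(2,+2) = exp(-r*dt) * [p_u*0.705415 + p_m*0.468502 + p_d*0.268627] = 0.471735
  V(1,-1) = exp(-r*dt) * [p_u*0.110350 + p_m*0.016361 + p_d*0.000000] = 0.028918
  V(1,+0) = exp(-r*dt) * [p_u*0.271861 + p_m*0.110350 + p_d*0.016361] = 0.120507
  V(1,+1) = exp(-r*dt) * [p_u*0.471735 + p_m*0.271861 + p_d*0.110350] = 0.276279
  V(0,+0) = exp(-r*dt) * [p_u*0.276279 + p_m*0.120507 + p_d*0.028918] = 0.130089


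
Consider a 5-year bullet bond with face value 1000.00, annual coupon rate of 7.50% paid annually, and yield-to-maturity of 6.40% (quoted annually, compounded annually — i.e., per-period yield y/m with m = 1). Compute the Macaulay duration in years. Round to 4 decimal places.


Coupon per period c = face * coupon_rate / m = 75.000000
Periods per year m = 1; per-period yield y/m = 0.064000
Number of cashflows N = 5
Cashflows (t years, CF_t, discount factor 1/(1+y/m)^(m*t), PV):
  t = 1.0000: CF_t = 75.000000, DF = 0.939850, PV = 70.488722
  t = 2.0000: CF_t = 75.000000, DF = 0.883317, PV = 66.248799
  t = 3.0000: CF_t = 75.000000, DF = 0.830185, PV = 62.263909
  t = 4.0000: CF_t = 75.000000, DF = 0.780249, PV = 58.518711
  t = 5.0000: CF_t = 1075.000000, DF = 0.733317, PV = 788.315969
Price P = sum_t PV_t = 1045.836110
Macaulay numerator sum_t t * PV_t:
  t * PV_t at t = 1.0000: 70.488722
  t * PV_t at t = 2.0000: 132.497597
  t * PV_t at t = 3.0000: 186.791726
  t * PV_t at t = 4.0000: 234.074844
  t * PV_t at t = 5.0000: 3941.579847
Macaulay duration D = (sum_t t * PV_t) / P = 4565.432736 / 1045.836110 = 4.365342

Answer: Macaulay duration = 4.3653 years


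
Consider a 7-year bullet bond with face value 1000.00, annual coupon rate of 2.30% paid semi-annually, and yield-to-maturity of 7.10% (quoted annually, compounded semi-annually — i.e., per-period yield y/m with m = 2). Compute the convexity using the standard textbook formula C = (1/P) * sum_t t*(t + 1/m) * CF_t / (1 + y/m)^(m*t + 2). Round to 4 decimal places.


Coupon per period c = face * coupon_rate / m = 11.500000
Periods per year m = 2; per-period yield y/m = 0.035500
Number of cashflows N = 14
Cashflows (t years, CF_t, discount factor 1/(1+y/m)^(m*t), PV):
  t = 0.5000: CF_t = 11.500000, DF = 0.965717, PV = 11.105746
  t = 1.0000: CF_t = 11.500000, DF = 0.932609, PV = 10.725008
  t = 1.5000: CF_t = 11.500000, DF = 0.900637, PV = 10.357323
  t = 2.0000: CF_t = 11.500000, DF = 0.869760, PV = 10.002244
  t = 2.5000: CF_t = 11.500000, DF = 0.839942, PV = 9.659337
  t = 3.0000: CF_t = 11.500000, DF = 0.811147, PV = 9.328187
  t = 3.5000: CF_t = 11.500000, DF = 0.783338, PV = 9.008389
  t = 4.0000: CF_t = 11.500000, DF = 0.756483, PV = 8.699555
  t = 4.5000: CF_t = 11.500000, DF = 0.730549, PV = 8.401308
  t = 5.0000: CF_t = 11.500000, DF = 0.705503, PV = 8.113286
  t = 5.5000: CF_t = 11.500000, DF = 0.681316, PV = 7.835139
  t = 6.0000: CF_t = 11.500000, DF = 0.657959, PV = 7.566527
  t = 6.5000: CF_t = 11.500000, DF = 0.635402, PV = 7.307124
  t = 7.0000: CF_t = 1011.500000, DF = 0.613619, PV = 620.675270
Price P = sum_t PV_t = 738.784443
Convexity numerator sum_t t*(t + 1/m) * CF_t / (1+y/m)^(m*t + 2):
  t = 0.5000: term = 5.178662
  t = 1.0000: term = 15.003365
  t = 1.5000: term = 28.978011
  t = 2.0000: term = 46.640933
  t = 2.5000: term = 67.562915
  t = 3.0000: term = 91.345323
  t = 3.5000: term = 117.618313
  t = 4.0000: term = 146.039156
  t = 4.5000: term = 176.290627
  t = 5.0000: term = 208.079500
  t = 5.5000: term = 241.135104
  t = 6.0000: term = 275.207967
  t = 6.5000: term = 310.068529
  t = 7.0000: term = 30389.498892
Convexity = (1/P) * sum = 32118.647297 / 738.784443 = 43.474991

Answer: Convexity = 43.4750


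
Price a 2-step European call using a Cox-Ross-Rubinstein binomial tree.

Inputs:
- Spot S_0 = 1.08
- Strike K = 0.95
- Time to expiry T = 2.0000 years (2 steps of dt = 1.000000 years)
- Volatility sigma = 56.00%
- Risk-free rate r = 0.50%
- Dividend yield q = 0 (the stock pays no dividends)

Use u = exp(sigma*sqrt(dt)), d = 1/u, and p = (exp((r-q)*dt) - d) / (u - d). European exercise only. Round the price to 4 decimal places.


Answer: Price = V(0,0) = 0.3759

Derivation:
dt = T/N = 1.000000
u = exp(sigma*sqrt(dt)) = 1.750673; d = 1/u = 0.571209
p = (exp((r-q)*dt) - d) / (u - d) = 0.367797
Discount per step: exp(-r*dt) = 0.995012
Stock lattice S(k, i) with i counting down-moves:
  k=0: S(0,0) = 1.0800
  k=1: S(1,0) = 1.8907; S(1,1) = 0.6169
  k=2: S(2,0) = 3.3100; S(2,1) = 1.0800; S(2,2) = 0.3524
Terminal payoffs V(N, i) = max(S_T - K, 0):
  V(2,0) = 2.360043; V(2,1) = 0.130000; V(2,2) = 0.000000
Backward induction: V(k, i) = exp(-r*dt) * [p * V(k+1, i) + (1-p) * V(k+1, i+1)].
  V(1,0) = exp(-r*dt) * [p*2.360043 + (1-p)*0.130000] = 0.945464
  V(1,1) = exp(-r*dt) * [p*0.130000 + (1-p)*0.000000] = 0.047575
  V(0,0) = exp(-r*dt) * [p*0.945464 + (1-p)*0.047575] = 0.375932


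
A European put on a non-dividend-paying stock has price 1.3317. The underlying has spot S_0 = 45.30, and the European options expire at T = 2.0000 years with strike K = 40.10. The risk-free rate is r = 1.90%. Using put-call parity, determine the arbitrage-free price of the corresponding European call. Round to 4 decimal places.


Put-call parity: C - P = S_0 * exp(-qT) - K * exp(-rT).
S_0 * exp(-qT) = 45.3000 * 1.00000000 = 45.30000000
K * exp(-rT) = 40.1000 * 0.96271294 = 38.60478893
C = P + S*exp(-qT) - K*exp(-rT)
C = 1.3317 + 45.30000000 - 38.60478893 = 8.0269

Answer: Call price = 8.0269


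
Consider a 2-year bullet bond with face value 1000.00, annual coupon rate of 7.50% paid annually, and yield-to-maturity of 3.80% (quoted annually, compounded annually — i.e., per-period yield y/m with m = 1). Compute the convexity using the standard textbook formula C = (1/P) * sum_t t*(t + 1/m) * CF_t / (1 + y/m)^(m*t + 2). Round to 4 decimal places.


Answer: Convexity = 5.3180

Derivation:
Coupon per period c = face * coupon_rate / m = 75.000000
Periods per year m = 1; per-period yield y/m = 0.038000
Number of cashflows N = 2
Cashflows (t years, CF_t, discount factor 1/(1+y/m)^(m*t), PV):
  t = 1.0000: CF_t = 75.000000, DF = 0.963391, PV = 72.254335
  t = 2.0000: CF_t = 1075.000000, DF = 0.928122, PV = 997.731669
Price P = sum_t PV_t = 1069.986004
Convexity numerator sum_t t*(t + 1/m) * CF_t / (1+y/m)^(m*t + 2):
  t = 1.0000: term = 134.121746
  t = 2.0000: term = 5556.103159
Convexity = (1/P) * sum = 5690.224905 / 1069.986004 = 5.318037


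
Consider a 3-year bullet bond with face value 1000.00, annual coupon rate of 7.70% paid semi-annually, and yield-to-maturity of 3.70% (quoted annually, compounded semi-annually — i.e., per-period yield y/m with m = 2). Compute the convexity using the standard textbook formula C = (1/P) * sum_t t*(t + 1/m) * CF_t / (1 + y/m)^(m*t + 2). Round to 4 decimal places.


Answer: Convexity = 9.0065

Derivation:
Coupon per period c = face * coupon_rate / m = 38.500000
Periods per year m = 2; per-period yield y/m = 0.018500
Number of cashflows N = 6
Cashflows (t years, CF_t, discount factor 1/(1+y/m)^(m*t), PV):
  t = 0.5000: CF_t = 38.500000, DF = 0.981836, PV = 37.800687
  t = 1.0000: CF_t = 38.500000, DF = 0.964002, PV = 37.114077
  t = 1.5000: CF_t = 38.500000, DF = 0.946492, PV = 36.439938
  t = 2.0000: CF_t = 38.500000, DF = 0.929300, PV = 35.778044
  t = 2.5000: CF_t = 38.500000, DF = 0.912420, PV = 35.128173
  t = 3.0000: CF_t = 1038.500000, DF = 0.895847, PV = 930.337016
Price P = sum_t PV_t = 1112.597935
Convexity numerator sum_t t*(t + 1/m) * CF_t / (1+y/m)^(m*t + 2):
  t = 0.5000: term = 18.219969
  t = 1.0000: term = 53.667066
  t = 1.5000: term = 105.384519
  t = 2.0000: term = 172.450530
  t = 2.5000: term = 253.977217
  t = 3.0000: term = 9416.890777
Convexity = (1/P) * sum = 10020.590079 / 1112.597935 = 9.006479


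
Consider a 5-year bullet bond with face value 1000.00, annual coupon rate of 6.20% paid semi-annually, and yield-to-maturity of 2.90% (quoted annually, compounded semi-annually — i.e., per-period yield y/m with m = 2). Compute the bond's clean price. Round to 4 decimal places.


Answer: Price = 1152.5699

Derivation:
Coupon per period c = face * coupon_rate / m = 31.000000
Periods per year m = 2; per-period yield y/m = 0.014500
Number of cashflows N = 10
Cashflows (t years, CF_t, discount factor 1/(1+y/m)^(m*t), PV):
  t = 0.5000: CF_t = 31.000000, DF = 0.985707, PV = 30.556925
  t = 1.0000: CF_t = 31.000000, DF = 0.971619, PV = 30.120182
  t = 1.5000: CF_t = 31.000000, DF = 0.957732, PV = 29.689682
  t = 2.0000: CF_t = 31.000000, DF = 0.944043, PV = 29.265334
  t = 2.5000: CF_t = 31.000000, DF = 0.930550, PV = 28.847052
  t = 3.0000: CF_t = 31.000000, DF = 0.917250, PV = 28.434748
  t = 3.5000: CF_t = 31.000000, DF = 0.904140, PV = 28.028337
  t = 4.0000: CF_t = 31.000000, DF = 0.891217, PV = 27.627735
  t = 4.5000: CF_t = 31.000000, DF = 0.878479, PV = 27.232859
  t = 5.0000: CF_t = 1031.000000, DF = 0.865923, PV = 892.767047
Price P = sum_t PV_t = 1152.569900


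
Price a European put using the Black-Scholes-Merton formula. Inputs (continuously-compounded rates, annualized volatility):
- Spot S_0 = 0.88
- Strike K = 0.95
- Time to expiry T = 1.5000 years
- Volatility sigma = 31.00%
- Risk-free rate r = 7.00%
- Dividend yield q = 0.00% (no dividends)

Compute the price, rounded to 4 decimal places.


Answer: Price = 0.1187

Derivation:
d1 = (ln(S/K) + (r - q + 0.5*sigma^2) * T) / (sigma * sqrt(T)) = 0.26479491
d2 = d1 - sigma * sqrt(T) = -0.11487600
exp(-rT) = 0.90032452; exp(-qT) = 1.00000000
P = K * exp(-rT) * N(-d2) - S_0 * exp(-qT) * N(-d1)
N(-d1) = 0.39558373; N(-d2) = 0.54572830
P = 0.9500 * 0.90032452 * 0.54572830 - 0.8800 * 1.00000000 * 0.39558373 = 0.1187


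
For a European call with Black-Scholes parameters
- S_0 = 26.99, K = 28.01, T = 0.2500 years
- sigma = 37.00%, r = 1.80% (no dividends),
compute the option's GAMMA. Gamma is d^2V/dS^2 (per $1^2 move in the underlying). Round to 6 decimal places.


d1 = -0.0836900662; d2 = -0.2686900662
phi(d1) = 0.3975476226; exp(-qT) = 1.0000000000; exp(-rT) = 0.9955101098
Gamma = exp(-qT) * phi(d1) / (S * sigma * sqrt(T)) = 1.0000000000 * 0.3975476226 / (26.9900 * 0.3700 * 0.5000000000) = 0.079619

Answer: Gamma = 0.079619


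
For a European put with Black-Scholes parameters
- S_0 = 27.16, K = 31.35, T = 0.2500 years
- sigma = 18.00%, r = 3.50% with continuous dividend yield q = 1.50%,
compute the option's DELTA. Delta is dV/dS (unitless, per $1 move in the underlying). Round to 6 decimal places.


d1 = -1.4935440488; d2 = -1.5835440488
phi(d1) = 0.1307752019; exp(-qT) = 0.9962570225; exp(-rT) = 0.9912881698
N(-d1) = 0.9323525835
Delta = -exp(-qT) * N(-d1) = -0.9962570225 * 0.9323525835 = -0.928863

Answer: Delta = -0.928863


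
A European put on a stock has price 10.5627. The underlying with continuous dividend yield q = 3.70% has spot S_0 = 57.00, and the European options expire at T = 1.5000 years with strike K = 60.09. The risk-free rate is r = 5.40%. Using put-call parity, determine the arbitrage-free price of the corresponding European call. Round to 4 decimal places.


Answer: Call price = 9.0708

Derivation:
Put-call parity: C - P = S_0 * exp(-qT) - K * exp(-rT).
S_0 * exp(-qT) = 57.0000 * 0.94601202 = 53.92268535
K * exp(-rT) = 60.0900 * 0.92219369 = 55.41461892
C = P + S*exp(-qT) - K*exp(-rT)
C = 10.5627 + 53.92268535 - 55.41461892 = 9.0708


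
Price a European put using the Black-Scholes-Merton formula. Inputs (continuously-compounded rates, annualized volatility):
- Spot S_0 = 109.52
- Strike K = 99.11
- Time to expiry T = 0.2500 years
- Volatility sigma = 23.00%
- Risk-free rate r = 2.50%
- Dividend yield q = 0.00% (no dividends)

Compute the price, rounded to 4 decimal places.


Answer: Price = 1.1490

Derivation:
d1 = (ln(S/K) + (r - q + 0.5*sigma^2) * T) / (sigma * sqrt(T)) = 0.98034206
d2 = d1 - sigma * sqrt(T) = 0.86534206
exp(-rT) = 0.99376949; exp(-qT) = 1.00000000
P = K * exp(-rT) * N(-d2) - S_0 * exp(-qT) * N(-d1)
N(-d1) = 0.16345865; N(-d2) = 0.19342554
P = 99.1100 * 0.99376949 * 0.19342554 - 109.5200 * 1.00000000 * 0.16345865 = 1.1490


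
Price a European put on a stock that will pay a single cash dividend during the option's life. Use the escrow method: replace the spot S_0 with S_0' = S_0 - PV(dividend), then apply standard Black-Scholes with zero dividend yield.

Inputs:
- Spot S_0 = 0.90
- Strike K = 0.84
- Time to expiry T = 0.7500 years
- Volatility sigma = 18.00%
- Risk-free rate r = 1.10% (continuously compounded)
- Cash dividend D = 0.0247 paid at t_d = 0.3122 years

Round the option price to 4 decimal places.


Answer: Price = 0.0346

Derivation:
PV(D) = D * exp(-r * t_d) = 0.0247 * 0.99657169 = 0.02461532
S_0' = S_0 - PV(D) = 0.9000 - 0.02461532 = 0.87538468
d1 = (ln(S_0'/K) + (r + sigma^2/2)*T) / (sigma*sqrt(T)) = 0.39555891
d2 = d1 - sigma*sqrt(T) = 0.23967434
exp(-rT) = 0.99178394
N(-d1) = 0.34621523; N(-d2) = 0.40529137
P = K * exp(-rT) * N(-d2) - S_0' * N(-d1) = 0.8400 * 0.99178394 * 0.40529137 - 0.87538468 * 0.34621523 = 0.0346


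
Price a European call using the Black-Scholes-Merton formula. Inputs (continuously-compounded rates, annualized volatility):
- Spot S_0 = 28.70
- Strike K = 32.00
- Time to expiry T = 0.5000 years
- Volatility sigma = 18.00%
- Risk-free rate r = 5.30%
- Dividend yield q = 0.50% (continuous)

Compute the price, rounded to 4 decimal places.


d1 = (ln(S/K) + (r - q + 0.5*sigma^2) * T) / (sigma * sqrt(T)) = -0.60291680
d2 = d1 - sigma * sqrt(T) = -0.73019602
exp(-rT) = 0.97384804; exp(-qT) = 0.99750312
C = S_0 * exp(-qT) * N(d1) - K * exp(-rT) * N(d2)
N(d1) = 0.27328202; N(d2) = 0.23263519
C = 28.7000 * 0.99750312 * 0.27328202 - 32.0000 * 0.97384804 * 0.23263519 = 0.5740

Answer: Price = 0.5740


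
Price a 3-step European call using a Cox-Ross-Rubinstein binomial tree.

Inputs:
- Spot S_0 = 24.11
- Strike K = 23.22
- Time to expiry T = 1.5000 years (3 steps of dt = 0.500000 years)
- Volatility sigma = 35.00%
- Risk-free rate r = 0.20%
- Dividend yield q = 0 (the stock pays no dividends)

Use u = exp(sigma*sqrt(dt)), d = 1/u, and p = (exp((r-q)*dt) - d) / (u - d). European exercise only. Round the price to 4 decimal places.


Answer: Price = V(0,0) = 4.8243

Derivation:
dt = T/N = 0.500000
u = exp(sigma*sqrt(dt)) = 1.280803; d = 1/u = 0.780760
p = (exp((r-q)*dt) - d) / (u - d) = 0.440443
Discount per step: exp(-r*dt) = 0.999000
Stock lattice S(k, i) with i counting down-moves:
  k=0: S(0,0) = 24.1100
  k=1: S(1,0) = 30.8802; S(1,1) = 18.8241
  k=2: S(2,0) = 39.5514; S(2,1) = 24.1100; S(2,2) = 14.6971
  k=3: S(3,0) = 50.6576; S(3,1) = 30.8802; S(3,2) = 18.8241; S(3,3) = 11.4749
Terminal payoffs V(N, i) = max(S_T - K, 0):
  V(3,0) = 27.437577; V(3,1) = 7.660165; V(3,2) = 0.000000; V(3,3) = 0.000000
Backward induction: V(k, i) = exp(-r*dt) * [p * V(k+1, i) + (1-p) * V(k+1, i+1)].
  V(2,0) = exp(-r*dt) * [p*27.437577 + (1-p)*7.660165] = 16.354622
  V(2,1) = exp(-r*dt) * [p*7.660165 + (1-p)*0.000000] = 3.370493
  V(2,2) = exp(-r*dt) * [p*0.000000 + (1-p)*0.000000] = 0.000000
  V(1,0) = exp(-r*dt) * [p*16.354622 + (1-p)*3.370493] = 9.080175
  V(1,1) = exp(-r*dt) * [p*3.370493 + (1-p)*0.000000] = 1.483026
  V(0,0) = exp(-r*dt) * [p*9.080175 + (1-p)*1.483026] = 4.824309


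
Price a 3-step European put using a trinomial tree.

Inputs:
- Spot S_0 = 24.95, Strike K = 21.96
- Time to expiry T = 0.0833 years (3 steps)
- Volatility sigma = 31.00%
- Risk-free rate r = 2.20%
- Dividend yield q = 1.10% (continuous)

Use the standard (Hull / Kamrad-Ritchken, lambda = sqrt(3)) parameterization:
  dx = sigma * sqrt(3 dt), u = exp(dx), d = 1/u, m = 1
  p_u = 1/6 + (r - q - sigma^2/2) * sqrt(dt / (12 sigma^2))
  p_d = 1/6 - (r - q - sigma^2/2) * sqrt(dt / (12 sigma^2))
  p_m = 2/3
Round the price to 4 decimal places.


Answer: Price = V(0,0) = 0.0799

Derivation:
dt = T/N = 0.027767; dx = sigma*sqrt(3*dt) = 0.089471
u = exp(dx) = 1.093596; d = 1/u = 0.914414
p_u = 0.160918, p_m = 0.666667, p_d = 0.172416
Discount per step: exp(-r*dt) = 0.999389
Stock lattice S(k, j) with j the centered position index:
  k=0: S(0,+0) = 24.9500
  k=1: S(1,-1) = 22.8146; S(1,+0) = 24.9500; S(1,+1) = 27.2852
  k=2: S(2,-2) = 20.8620; S(2,-1) = 22.8146; S(2,+0) = 24.9500; S(2,+1) = 27.2852; S(2,+2) = 29.8390
  k=3: S(3,-3) = 19.0765; S(3,-2) = 20.8620; S(3,-1) = 22.8146; S(3,+0) = 24.9500; S(3,+1) = 27.2852; S(3,+2) = 29.8390; S(3,+3) = 32.6318
Terminal payoffs V(N, j) = max(K - S_T, 0):
  V(3,-3) = 2.883454; V(3,-2) = 1.097964; V(3,-1) = 0.000000; V(3,+0) = 0.000000; V(3,+1) = 0.000000; V(3,+2) = 0.000000; V(3,+3) = 0.000000
Backward induction: V(k, j) = exp(-r*dt) * [p_u * V(k+1, j+1) + p_m * V(k+1, j) + p_d * V(k+1, j-1)]
  V(2,-2) = exp(-r*dt) * [p_u*0.000000 + p_m*1.097964 + p_d*2.883454] = 1.228378
  V(2,-1) = exp(-r*dt) * [p_u*0.000000 + p_m*0.000000 + p_d*1.097964] = 0.189191
  V(2,+0) = exp(-r*dt) * [p_u*0.000000 + p_m*0.000000 + p_d*0.000000] = 0.000000
  V(2,+1) = exp(-r*dt) * [p_u*0.000000 + p_m*0.000000 + p_d*0.000000] = 0.000000
  V(2,+2) = exp(-r*dt) * [p_u*0.000000 + p_m*0.000000 + p_d*0.000000] = 0.000000
  V(1,-1) = exp(-r*dt) * [p_u*0.000000 + p_m*0.189191 + p_d*1.228378] = 0.337713
  V(1,+0) = exp(-r*dt) * [p_u*0.000000 + p_m*0.000000 + p_d*0.189191] = 0.032600
  V(1,+1) = exp(-r*dt) * [p_u*0.000000 + p_m*0.000000 + p_d*0.000000] = 0.000000
  V(0,+0) = exp(-r*dt) * [p_u*0.000000 + p_m*0.032600 + p_d*0.337713] = 0.079911


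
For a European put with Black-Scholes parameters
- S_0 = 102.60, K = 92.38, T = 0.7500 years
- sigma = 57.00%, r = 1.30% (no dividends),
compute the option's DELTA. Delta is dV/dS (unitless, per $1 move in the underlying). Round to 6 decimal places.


d1 = 0.4791296744; d2 = -0.0145048058
phi(d1) = 0.3556809508; exp(-qT) = 1.0000000000; exp(-rT) = 0.9902973771
N(-d1) = 0.3159231902
Delta = -exp(-qT) * N(-d1) = -1.0000000000 * 0.3159231902 = -0.315923

Answer: Delta = -0.315923


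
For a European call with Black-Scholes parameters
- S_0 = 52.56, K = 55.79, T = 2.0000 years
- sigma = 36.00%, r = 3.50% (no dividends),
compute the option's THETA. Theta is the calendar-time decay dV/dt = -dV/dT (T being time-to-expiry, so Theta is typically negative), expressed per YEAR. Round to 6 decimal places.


Answer: Theta = -3.311625

Derivation:
d1 = 0.2749088415; d2 = -0.2342080410
phi(d1) = 0.3841485437; exp(-qT) = 1.0000000000; exp(-rT) = 0.9323938199
Theta = -S*exp(-qT)*phi(d1)*sigma/(2*sqrt(T)) - r*K*exp(-rT)*N(d2) + q*S*exp(-qT)*N(d1)
N(d1) = 0.6083068629; N(d2) = 0.4074117364; sqrt(T) = 1.4142135624
Term 1 = -52.5600 * 1.0000000000 * 0.3841485437 * 0.3600 / (2 * 1.4142135624) = -2.5698753278
Term 2 = -0.0350 * 55.7900 * 0.9323938199 * 0.4074117364 = -0.7417496118
Term 3 = 0 (no dividend yield, q = 0)
Theta = -2.5698753278 + (-0.7417496118) + (0.0000000000) = -3.311625


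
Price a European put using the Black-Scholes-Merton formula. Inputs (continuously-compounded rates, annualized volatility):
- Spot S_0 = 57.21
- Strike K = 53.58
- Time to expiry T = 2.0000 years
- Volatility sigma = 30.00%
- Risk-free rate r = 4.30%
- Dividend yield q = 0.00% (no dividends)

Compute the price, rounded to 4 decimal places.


d1 = (ln(S/K) + (r - q + 0.5*sigma^2) * T) / (sigma * sqrt(T)) = 0.56934551
d2 = d1 - sigma * sqrt(T) = 0.14508145
exp(-rT) = 0.91759423; exp(-qT) = 1.00000000
P = K * exp(-rT) * N(-d2) - S_0 * exp(-qT) * N(-d1)
N(-d1) = 0.28456084; N(-d2) = 0.44232328
P = 53.5800 * 0.91759423 * 0.44232328 - 57.2100 * 1.00000000 * 0.28456084 = 5.4670

Answer: Price = 5.4670


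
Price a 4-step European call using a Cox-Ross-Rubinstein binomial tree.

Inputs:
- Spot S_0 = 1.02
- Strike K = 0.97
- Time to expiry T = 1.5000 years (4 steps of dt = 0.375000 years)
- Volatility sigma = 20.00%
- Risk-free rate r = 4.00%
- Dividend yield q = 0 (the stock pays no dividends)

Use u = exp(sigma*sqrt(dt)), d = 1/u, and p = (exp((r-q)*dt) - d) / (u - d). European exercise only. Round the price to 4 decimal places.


Answer: Price = V(0,0) = 0.1576

Derivation:
dt = T/N = 0.375000
u = exp(sigma*sqrt(dt)) = 1.130290; d = 1/u = 0.884728
p = (exp((r-q)*dt) - d) / (u - d) = 0.530964
Discount per step: exp(-r*dt) = 0.985112
Stock lattice S(k, i) with i counting down-moves:
  k=0: S(0,0) = 1.0200
  k=1: S(1,0) = 1.1529; S(1,1) = 0.9024
  k=2: S(2,0) = 1.3031; S(2,1) = 1.0200; S(2,2) = 0.7984
  k=3: S(3,0) = 1.4729; S(3,1) = 1.1529; S(3,2) = 0.9024; S(3,3) = 0.7064
  k=4: S(4,0) = 1.6648; S(4,1) = 1.3031; S(4,2) = 1.0200; S(4,3) = 0.7984; S(4,4) = 0.6249
Terminal payoffs V(N, i) = max(S_T - K, 0):
  V(4,0) = 0.694793; V(4,1) = 0.333107; V(4,2) = 0.050000; V(4,3) = 0.000000; V(4,4) = 0.000000
Backward induction: V(k, i) = exp(-r*dt) * [p * V(k+1, i) + (1-p) * V(k+1, i+1)].
  V(3,0) = exp(-r*dt) * [p*0.694793 + (1-p)*0.333107] = 0.517331
  V(3,1) = exp(-r*dt) * [p*0.333107 + (1-p)*0.050000] = 0.197338
  V(3,2) = exp(-r*dt) * [p*0.050000 + (1-p)*0.000000] = 0.026153
  V(3,3) = exp(-r*dt) * [p*0.000000 + (1-p)*0.000000] = 0.000000
  V(2,0) = exp(-r*dt) * [p*0.517331 + (1-p)*0.197338] = 0.361775
  V(2,1) = exp(-r*dt) * [p*0.197338 + (1-p)*0.026153] = 0.115303
  V(2,2) = exp(-r*dt) * [p*0.026153 + (1-p)*0.000000] = 0.013680
  V(1,0) = exp(-r*dt) * [p*0.361775 + (1-p)*0.115303] = 0.242506
  V(1,1) = exp(-r*dt) * [p*0.115303 + (1-p)*0.013680] = 0.066631
  V(0,0) = exp(-r*dt) * [p*0.242506 + (1-p)*0.066631] = 0.157632


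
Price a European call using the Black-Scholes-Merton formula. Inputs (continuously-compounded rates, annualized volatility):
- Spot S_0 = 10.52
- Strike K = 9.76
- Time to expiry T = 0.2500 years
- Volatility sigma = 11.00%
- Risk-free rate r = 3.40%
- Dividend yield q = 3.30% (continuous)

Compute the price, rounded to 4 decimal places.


d1 = (ln(S/K) + (r - q + 0.5*sigma^2) * T) / (sigma * sqrt(T)) = 1.39542376
d2 = d1 - sigma * sqrt(T) = 1.34042376
exp(-rT) = 0.99153602; exp(-qT) = 0.99178394
C = S_0 * exp(-qT) * N(d1) - K * exp(-rT) * N(d2)
N(d1) = 0.91855595; N(d2) = 0.90994619
C = 10.5200 * 0.99178394 * 0.91855595 - 9.7600 * 0.99153602 * 0.90994619 = 0.7779

Answer: Price = 0.7779


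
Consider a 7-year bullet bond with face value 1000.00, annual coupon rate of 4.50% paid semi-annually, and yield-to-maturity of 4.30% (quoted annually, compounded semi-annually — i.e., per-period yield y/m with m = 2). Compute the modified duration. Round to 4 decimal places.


Answer: Modified duration = 5.9603

Derivation:
Coupon per period c = face * coupon_rate / m = 22.500000
Periods per year m = 2; per-period yield y/m = 0.021500
Number of cashflows N = 14
Cashflows (t years, CF_t, discount factor 1/(1+y/m)^(m*t), PV):
  t = 0.5000: CF_t = 22.500000, DF = 0.978953, PV = 22.026432
  t = 1.0000: CF_t = 22.500000, DF = 0.958348, PV = 21.562831
  t = 1.5000: CF_t = 22.500000, DF = 0.938177, PV = 21.108988
  t = 2.0000: CF_t = 22.500000, DF = 0.918431, PV = 20.664697
  t = 2.5000: CF_t = 22.500000, DF = 0.899100, PV = 20.229757
  t = 3.0000: CF_t = 22.500000, DF = 0.880177, PV = 19.803971
  t = 3.5000: CF_t = 22.500000, DF = 0.861651, PV = 19.387148
  t = 4.0000: CF_t = 22.500000, DF = 0.843515, PV = 18.979097
  t = 4.5000: CF_t = 22.500000, DF = 0.825762, PV = 18.579635
  t = 5.0000: CF_t = 22.500000, DF = 0.808381, PV = 18.188581
  t = 5.5000: CF_t = 22.500000, DF = 0.791367, PV = 17.805757
  t = 6.0000: CF_t = 22.500000, DF = 0.774711, PV = 17.430991
  t = 6.5000: CF_t = 22.500000, DF = 0.758405, PV = 17.064112
  t = 7.0000: CF_t = 1022.500000, DF = 0.742442, PV = 759.147425
Price P = sum_t PV_t = 1011.979420
First compute Macaulay numerator sum_t t * PV_t:
  t * PV_t at t = 0.5000: 11.013216
  t * PV_t at t = 1.0000: 21.562831
  t * PV_t at t = 1.5000: 31.663481
  t * PV_t at t = 2.0000: 41.329393
  t * PV_t at t = 2.5000: 50.574392
  t * PV_t at t = 3.0000: 59.411914
  t * PV_t at t = 3.5000: 67.855017
  t * PV_t at t = 4.0000: 75.916389
  t * PV_t at t = 4.5000: 83.608358
  t * PV_t at t = 5.0000: 90.942903
  t * PV_t at t = 5.5000: 97.931662
  t * PV_t at t = 6.0000: 104.585943
  t * PV_t at t = 6.5000: 110.916729
  t * PV_t at t = 7.0000: 5314.031973
Macaulay duration D = 6161.344202 / 1011.979420 = 6.088409
Modified duration = D / (1 + y/m) = 6.088409 / (1 + 0.021500) = 5.960263


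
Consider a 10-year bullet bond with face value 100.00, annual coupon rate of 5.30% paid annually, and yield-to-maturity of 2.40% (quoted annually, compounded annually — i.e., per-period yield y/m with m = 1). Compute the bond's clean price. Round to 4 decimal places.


Coupon per period c = face * coupon_rate / m = 5.300000
Periods per year m = 1; per-period yield y/m = 0.024000
Number of cashflows N = 10
Cashflows (t years, CF_t, discount factor 1/(1+y/m)^(m*t), PV):
  t = 1.0000: CF_t = 5.300000, DF = 0.976562, PV = 5.175781
  t = 2.0000: CF_t = 5.300000, DF = 0.953674, PV = 5.054474
  t = 3.0000: CF_t = 5.300000, DF = 0.931323, PV = 4.936010
  t = 4.0000: CF_t = 5.300000, DF = 0.909495, PV = 4.820322
  t = 5.0000: CF_t = 5.300000, DF = 0.888178, PV = 4.707346
  t = 6.0000: CF_t = 5.300000, DF = 0.867362, PV = 4.597017
  t = 7.0000: CF_t = 5.300000, DF = 0.847033, PV = 4.489275
  t = 8.0000: CF_t = 5.300000, DF = 0.827181, PV = 4.384057
  t = 9.0000: CF_t = 5.300000, DF = 0.807794, PV = 4.281306
  t = 10.0000: CF_t = 105.300000, DF = 0.788861, PV = 83.067053
Price P = sum_t PV_t = 125.512641

Answer: Price = 125.5126


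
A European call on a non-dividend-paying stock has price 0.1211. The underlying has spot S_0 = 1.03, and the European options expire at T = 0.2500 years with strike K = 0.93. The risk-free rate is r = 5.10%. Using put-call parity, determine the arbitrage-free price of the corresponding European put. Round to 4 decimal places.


Answer: Put price = 0.0093

Derivation:
Put-call parity: C - P = S_0 * exp(-qT) - K * exp(-rT).
S_0 * exp(-qT) = 1.0300 * 1.00000000 = 1.03000000
K * exp(-rT) = 0.9300 * 0.98733094 = 0.91821777
P = C - S*exp(-qT) + K*exp(-rT)
P = 0.1211 - 1.03000000 + 0.91821777 = 0.0093


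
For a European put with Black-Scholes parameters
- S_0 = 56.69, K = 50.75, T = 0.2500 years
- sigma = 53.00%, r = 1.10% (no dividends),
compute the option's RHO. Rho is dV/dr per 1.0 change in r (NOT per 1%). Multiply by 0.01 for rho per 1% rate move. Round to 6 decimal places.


d1 = 0.5605611714; d2 = 0.2955611714
phi(d1) = 0.3409385761; exp(-qT) = 1.0000000000; exp(-rT) = 0.9972537778
N(-d2) = 0.3837826151
Rho = -K*T*exp(-rT)*N(-d2) = -50.7500 * 0.2500 * 0.9972537778 * 0.3837826151 = -4.855870

Answer: Rho = -4.855870


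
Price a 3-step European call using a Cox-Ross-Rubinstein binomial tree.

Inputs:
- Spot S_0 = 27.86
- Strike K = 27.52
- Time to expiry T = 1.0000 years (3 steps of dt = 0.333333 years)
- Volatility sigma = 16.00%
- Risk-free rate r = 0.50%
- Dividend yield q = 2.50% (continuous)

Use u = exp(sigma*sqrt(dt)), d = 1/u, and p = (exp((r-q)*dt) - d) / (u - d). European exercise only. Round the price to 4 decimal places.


dt = T/N = 0.333333
u = exp(sigma*sqrt(dt)) = 1.096777; d = 1/u = 0.911762
p = (exp((r-q)*dt) - d) / (u - d) = 0.441009
Discount per step: exp(-r*dt) = 0.998335
Stock lattice S(k, i) with i counting down-moves:
  k=0: S(0,0) = 27.8600
  k=1: S(1,0) = 30.5562; S(1,1) = 25.4017
  k=2: S(2,0) = 33.5134; S(2,1) = 27.8600; S(2,2) = 23.1603
  k=3: S(3,0) = 36.7567; S(3,1) = 30.5562; S(3,2) = 25.4017; S(3,3) = 21.1167
Terminal payoffs V(N, i) = max(S_T - K, 0):
  V(3,0) = 9.236684; V(3,1) = 3.036212; V(3,2) = 0.000000; V(3,3) = 0.000000
Backward induction: V(k, i) = exp(-r*dt) * [p * V(k+1, i) + (1-p) * V(k+1, i+1)].
  V(2,0) = exp(-r*dt) * [p*9.236684 + (1-p)*3.036212] = 5.761067
  V(2,1) = exp(-r*dt) * [p*3.036212 + (1-p)*0.000000] = 1.336767
  V(2,2) = exp(-r*dt) * [p*0.000000 + (1-p)*0.000000] = 0.000000
  V(1,0) = exp(-r*dt) * [p*5.761067 + (1-p)*1.336767] = 3.282449
  V(1,1) = exp(-r*dt) * [p*1.336767 + (1-p)*0.000000] = 0.588545
  V(0,0) = exp(-r*dt) * [p*3.282449 + (1-p)*0.588545] = 1.773623

Answer: Price = V(0,0) = 1.7736


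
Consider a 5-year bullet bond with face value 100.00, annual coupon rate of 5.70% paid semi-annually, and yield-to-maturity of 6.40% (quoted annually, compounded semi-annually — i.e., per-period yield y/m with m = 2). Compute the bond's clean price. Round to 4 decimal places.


Answer: Price = 97.0447

Derivation:
Coupon per period c = face * coupon_rate / m = 2.850000
Periods per year m = 2; per-period yield y/m = 0.032000
Number of cashflows N = 10
Cashflows (t years, CF_t, discount factor 1/(1+y/m)^(m*t), PV):
  t = 0.5000: CF_t = 2.850000, DF = 0.968992, PV = 2.761628
  t = 1.0000: CF_t = 2.850000, DF = 0.938946, PV = 2.675996
  t = 1.5000: CF_t = 2.850000, DF = 0.909831, PV = 2.593019
  t = 2.0000: CF_t = 2.850000, DF = 0.881620, PV = 2.512616
  t = 2.5000: CF_t = 2.850000, DF = 0.854283, PV = 2.434705
  t = 3.0000: CF_t = 2.850000, DF = 0.827793, PV = 2.359210
  t = 3.5000: CF_t = 2.850000, DF = 0.802125, PV = 2.286057
  t = 4.0000: CF_t = 2.850000, DF = 0.777253, PV = 2.215171
  t = 4.5000: CF_t = 2.850000, DF = 0.753152, PV = 2.146484
  t = 5.0000: CF_t = 102.850000, DF = 0.729799, PV = 75.059786
Price P = sum_t PV_t = 97.044672


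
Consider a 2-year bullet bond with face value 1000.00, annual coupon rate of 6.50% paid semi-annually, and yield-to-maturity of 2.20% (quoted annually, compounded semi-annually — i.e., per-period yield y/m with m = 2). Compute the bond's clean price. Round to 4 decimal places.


Coupon per period c = face * coupon_rate / m = 32.500000
Periods per year m = 2; per-period yield y/m = 0.011000
Number of cashflows N = 4
Cashflows (t years, CF_t, discount factor 1/(1+y/m)^(m*t), PV):
  t = 0.5000: CF_t = 32.500000, DF = 0.989120, PV = 32.146390
  t = 1.0000: CF_t = 32.500000, DF = 0.978358, PV = 31.796627
  t = 1.5000: CF_t = 32.500000, DF = 0.967713, PV = 31.450669
  t = 2.0000: CF_t = 1032.500000, DF = 0.957184, PV = 988.292360
Price P = sum_t PV_t = 1083.686046

Answer: Price = 1083.6860


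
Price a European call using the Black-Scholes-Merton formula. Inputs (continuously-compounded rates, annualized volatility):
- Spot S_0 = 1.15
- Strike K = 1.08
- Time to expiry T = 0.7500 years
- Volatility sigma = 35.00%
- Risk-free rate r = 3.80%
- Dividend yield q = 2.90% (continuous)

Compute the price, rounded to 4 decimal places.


d1 = (ln(S/K) + (r - q + 0.5*sigma^2) * T) / (sigma * sqrt(T)) = 0.38101291
d2 = d1 - sigma * sqrt(T) = 0.07790402
exp(-rT) = 0.97190229; exp(-qT) = 0.97848483
C = S_0 * exp(-qT) * N(d1) - K * exp(-rT) * N(d2)
N(d1) = 0.64840317; N(d2) = 0.53104780
C = 1.1500 * 0.97848483 * 0.64840317 - 1.0800 * 0.97190229 * 0.53104780 = 0.1722

Answer: Price = 0.1722


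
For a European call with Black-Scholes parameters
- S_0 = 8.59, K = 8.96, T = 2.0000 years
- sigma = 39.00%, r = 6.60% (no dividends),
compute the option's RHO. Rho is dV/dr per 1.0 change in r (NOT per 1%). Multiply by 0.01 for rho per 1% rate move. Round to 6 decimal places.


Answer: Rho = 7.146171

Derivation:
d1 = 0.4386392033; d2 = -0.1129040860
phi(d1) = 0.3623514403; exp(-qT) = 1.0000000000; exp(-rT) = 0.8763409951
N(d2) = 0.4550532984
Rho = K*T*exp(-rT)*N(d2) = 8.9600 * 2.0000 * 0.8763409951 * 0.4550532984 = 7.146171


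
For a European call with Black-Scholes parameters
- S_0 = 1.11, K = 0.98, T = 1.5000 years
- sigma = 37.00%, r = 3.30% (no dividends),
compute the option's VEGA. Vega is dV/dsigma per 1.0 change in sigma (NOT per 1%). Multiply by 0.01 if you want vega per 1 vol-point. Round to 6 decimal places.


Answer: Vega = 0.450086

Derivation:
d1 = 0.6106902820; d2 = 0.1575346796
phi(d1) = 0.3310751654; exp(-qT) = 1.0000000000; exp(-rT) = 0.9517051581
Vega = S * exp(-qT) * phi(d1) * sqrt(T) = 1.1100 * 1.0000000000 * 0.3310751654 * 1.2247448714 = 0.450086


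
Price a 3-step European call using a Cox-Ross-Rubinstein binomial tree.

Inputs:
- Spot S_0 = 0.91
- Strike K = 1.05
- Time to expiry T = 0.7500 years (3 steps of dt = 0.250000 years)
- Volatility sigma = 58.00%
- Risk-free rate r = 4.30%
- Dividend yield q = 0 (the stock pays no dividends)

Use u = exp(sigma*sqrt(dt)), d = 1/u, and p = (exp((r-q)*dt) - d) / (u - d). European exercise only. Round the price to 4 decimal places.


Answer: Price = V(0,0) = 0.1499

Derivation:
dt = T/N = 0.250000
u = exp(sigma*sqrt(dt)) = 1.336427; d = 1/u = 0.748264
p = (exp((r-q)*dt) - d) / (u - d) = 0.446380
Discount per step: exp(-r*dt) = 0.989308
Stock lattice S(k, i) with i counting down-moves:
  k=0: S(0,0) = 0.9100
  k=1: S(1,0) = 1.2161; S(1,1) = 0.6809
  k=2: S(2,0) = 1.6253; S(2,1) = 0.9100; S(2,2) = 0.5095
  k=3: S(3,0) = 2.1721; S(3,1) = 1.2161; S(3,2) = 0.6809; S(3,3) = 0.3812
Terminal payoffs V(N, i) = max(S_T - K, 0):
  V(3,0) = 1.122089; V(3,1) = 0.166149; V(3,2) = 0.000000; V(3,3) = 0.000000
Backward induction: V(k, i) = exp(-r*dt) * [p * V(k+1, i) + (1-p) * V(k+1, i+1)].
  V(2,0) = exp(-r*dt) * [p*1.122089 + (1-p)*0.166149] = 0.586522
  V(2,1) = exp(-r*dt) * [p*0.166149 + (1-p)*0.000000] = 0.073373
  V(2,2) = exp(-r*dt) * [p*0.000000 + (1-p)*0.000000] = 0.000000
  V(1,0) = exp(-r*dt) * [p*0.586522 + (1-p)*0.073373] = 0.299198
  V(1,1) = exp(-r*dt) * [p*0.073373 + (1-p)*0.000000] = 0.032402
  V(0,0) = exp(-r*dt) * [p*0.299198 + (1-p)*0.032402] = 0.149875


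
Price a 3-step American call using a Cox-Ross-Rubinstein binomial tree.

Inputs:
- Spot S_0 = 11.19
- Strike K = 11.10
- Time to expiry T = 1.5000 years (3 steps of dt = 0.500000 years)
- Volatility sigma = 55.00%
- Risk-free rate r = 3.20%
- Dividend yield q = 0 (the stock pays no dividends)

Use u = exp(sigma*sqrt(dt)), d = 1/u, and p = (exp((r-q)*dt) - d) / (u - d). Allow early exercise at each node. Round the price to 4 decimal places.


Answer: Price = V(0,0) = 3.4097

Derivation:
dt = T/N = 0.500000
u = exp(sigma*sqrt(dt)) = 1.475370; d = 1/u = 0.677796
p = (exp((r-q)*dt) - d) / (u - d) = 0.424202
Discount per step: exp(-r*dt) = 0.984127
Stock lattice S(k, i) with i counting down-moves:
  k=0: S(0,0) = 11.1900
  k=1: S(1,0) = 16.5094; S(1,1) = 7.5845
  k=2: S(2,0) = 24.3575; S(2,1) = 11.1900; S(2,2) = 5.1408
  k=3: S(3,0) = 35.9363; S(3,1) = 16.5094; S(3,2) = 7.5845; S(3,3) = 3.4844
Terminal payoffs V(N, i) = max(S_T - K, 0):
  V(3,0) = 24.836256; V(3,1) = 5.409389; V(3,2) = 0.000000; V(3,3) = 0.000000
Backward induction: V(k, i) = exp(-r*dt) * [p * V(k+1, i) + (1-p) * V(k+1, i+1)]; then take max(V_cont, immediate exercise) for American.
  V(2,0) = exp(-r*dt) * [p*24.836256 + (1-p)*5.409389] = 13.433642; exercise = 13.257455; V(2,0) = max -> 13.433642
  V(2,1) = exp(-r*dt) * [p*5.409389 + (1-p)*0.000000] = 2.258252; exercise = 0.090000; V(2,1) = max -> 2.258252
  V(2,2) = exp(-r*dt) * [p*0.000000 + (1-p)*0.000000] = 0.000000; exercise = 0.000000; V(2,2) = max -> 0.000000
  V(1,0) = exp(-r*dt) * [p*13.433642 + (1-p)*2.258252] = 6.887786; exercise = 5.409389; V(1,0) = max -> 6.887786
  V(1,1) = exp(-r*dt) * [p*2.258252 + (1-p)*0.000000] = 0.942750; exercise = 0.000000; V(1,1) = max -> 0.942750
  V(0,0) = exp(-r*dt) * [p*6.887786 + (1-p)*0.942750] = 3.409655; exercise = 0.090000; V(0,0) = max -> 3.409655


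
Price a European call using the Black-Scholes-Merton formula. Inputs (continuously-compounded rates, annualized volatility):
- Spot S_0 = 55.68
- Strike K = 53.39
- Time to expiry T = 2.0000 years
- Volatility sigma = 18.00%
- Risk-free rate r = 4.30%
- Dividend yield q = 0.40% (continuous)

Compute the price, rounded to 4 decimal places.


Answer: Price = 8.9729

Derivation:
d1 = (ln(S/K) + (r - q + 0.5*sigma^2) * T) / (sigma * sqrt(T)) = 0.59867413
d2 = d1 - sigma * sqrt(T) = 0.34411569
exp(-rT) = 0.91759423; exp(-qT) = 0.99203191
C = S_0 * exp(-qT) * N(d1) - K * exp(-rT) * N(d2)
N(d1) = 0.72530489; N(d2) = 0.63462036
C = 55.6800 * 0.99203191 * 0.72530489 - 53.3900 * 0.91759423 * 0.63462036 = 8.9729


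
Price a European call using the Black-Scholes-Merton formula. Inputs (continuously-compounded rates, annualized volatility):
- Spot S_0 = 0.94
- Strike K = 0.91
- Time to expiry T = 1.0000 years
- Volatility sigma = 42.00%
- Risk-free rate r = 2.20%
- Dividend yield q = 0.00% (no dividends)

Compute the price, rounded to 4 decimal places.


d1 = (ln(S/K) + (r - q + 0.5*sigma^2) * T) / (sigma * sqrt(T)) = 0.33960780
d2 = d1 - sigma * sqrt(T) = -0.08039220
exp(-rT) = 0.97824024; exp(-qT) = 1.00000000
C = S_0 * exp(-qT) * N(d1) - K * exp(-rT) * N(d2)
N(d1) = 0.63292405; N(d2) = 0.46796266
C = 0.9400 * 1.00000000 * 0.63292405 - 0.9100 * 0.97824024 * 0.46796266 = 0.1784

Answer: Price = 0.1784


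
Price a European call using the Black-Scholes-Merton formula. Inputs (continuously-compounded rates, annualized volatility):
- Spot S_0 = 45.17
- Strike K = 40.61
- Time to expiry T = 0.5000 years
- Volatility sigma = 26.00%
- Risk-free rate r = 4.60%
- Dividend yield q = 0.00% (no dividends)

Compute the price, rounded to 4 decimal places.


d1 = (ln(S/K) + (r - q + 0.5*sigma^2) * T) / (sigma * sqrt(T)) = 0.79586939
d2 = d1 - sigma * sqrt(T) = 0.61202163
exp(-rT) = 0.97726248; exp(-qT) = 1.00000000
C = S_0 * exp(-qT) * N(d1) - K * exp(-rT) * N(d2)
N(d1) = 0.78694602; N(d2) = 0.72973828
C = 45.1700 * 1.00000000 * 0.78694602 - 40.6100 * 0.97726248 * 0.72973828 = 6.5855

Answer: Price = 6.5855


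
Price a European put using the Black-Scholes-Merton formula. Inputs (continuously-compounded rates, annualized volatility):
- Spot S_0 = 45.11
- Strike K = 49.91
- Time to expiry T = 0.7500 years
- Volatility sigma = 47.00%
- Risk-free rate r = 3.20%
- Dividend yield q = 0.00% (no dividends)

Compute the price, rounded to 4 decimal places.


Answer: Price = 9.5081

Derivation:
d1 = (ln(S/K) + (r - q + 0.5*sigma^2) * T) / (sigma * sqrt(T)) = 0.01405312
d2 = d1 - sigma * sqrt(T) = -0.39297882
exp(-rT) = 0.97628571; exp(-qT) = 1.00000000
P = K * exp(-rT) * N(-d2) - S_0 * exp(-qT) * N(-d1)
N(-d1) = 0.49439380; N(-d2) = 0.65283244
P = 49.9100 * 0.97628571 * 0.65283244 - 45.1100 * 1.00000000 * 0.49439380 = 9.5081
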